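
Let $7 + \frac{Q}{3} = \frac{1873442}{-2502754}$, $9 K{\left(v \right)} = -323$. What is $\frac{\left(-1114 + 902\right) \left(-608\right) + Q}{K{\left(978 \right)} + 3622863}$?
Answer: $\frac{362853901602}{10200425674097} \approx 0.035572$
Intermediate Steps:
$K{\left(v \right)} = - \frac{323}{9}$ ($K{\left(v \right)} = \frac{1}{9} \left(-323\right) = - \frac{323}{9}$)
$Q = - \frac{29089080}{1251377}$ ($Q = -21 + 3 \frac{1873442}{-2502754} = -21 + 3 \cdot 1873442 \left(- \frac{1}{2502754}\right) = -21 + 3 \left(- \frac{936721}{1251377}\right) = -21 - \frac{2810163}{1251377} = - \frac{29089080}{1251377} \approx -23.246$)
$\frac{\left(-1114 + 902\right) \left(-608\right) + Q}{K{\left(978 \right)} + 3622863} = \frac{\left(-1114 + 902\right) \left(-608\right) - \frac{29089080}{1251377}}{- \frac{323}{9} + 3622863} = \frac{\left(-212\right) \left(-608\right) - \frac{29089080}{1251377}}{\frac{32605444}{9}} = \left(128896 - \frac{29089080}{1251377}\right) \frac{9}{32605444} = \frac{161268400712}{1251377} \cdot \frac{9}{32605444} = \frac{362853901602}{10200425674097}$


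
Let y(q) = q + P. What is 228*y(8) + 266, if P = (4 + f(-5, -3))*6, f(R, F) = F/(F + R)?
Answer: 8075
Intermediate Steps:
P = 105/4 (P = (4 - 3/(-3 - 5))*6 = (4 - 3/(-8))*6 = (4 - 3*(-⅛))*6 = (4 + 3/8)*6 = (35/8)*6 = 105/4 ≈ 26.250)
y(q) = 105/4 + q (y(q) = q + 105/4 = 105/4 + q)
228*y(8) + 266 = 228*(105/4 + 8) + 266 = 228*(137/4) + 266 = 7809 + 266 = 8075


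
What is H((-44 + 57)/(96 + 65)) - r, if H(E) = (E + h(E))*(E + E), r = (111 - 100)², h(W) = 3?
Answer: -3123545/25921 ≈ -120.50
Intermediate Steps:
r = 121 (r = 11² = 121)
H(E) = 2*E*(3 + E) (H(E) = (E + 3)*(E + E) = (3 + E)*(2*E) = 2*E*(3 + E))
H((-44 + 57)/(96 + 65)) - r = 2*((-44 + 57)/(96 + 65))*(3 + (-44 + 57)/(96 + 65)) - 1*121 = 2*(13/161)*(3 + 13/161) - 121 = 2*(13/161)*(496/161) - 121 = 12896/25921 - 121 = -3123545/25921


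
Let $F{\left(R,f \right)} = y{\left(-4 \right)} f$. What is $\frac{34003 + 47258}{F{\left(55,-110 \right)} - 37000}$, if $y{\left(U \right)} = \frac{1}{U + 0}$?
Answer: $- \frac{162522}{73945} \approx -2.1979$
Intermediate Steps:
$y{\left(U \right)} = \frac{1}{U}$
$F{\left(R,f \right)} = - \frac{f}{4}$ ($F{\left(R,f \right)} = \frac{f}{-4} = - \frac{f}{4}$)
$\frac{34003 + 47258}{F{\left(55,-110 \right)} - 37000} = \frac{34003 + 47258}{\left(- \frac{1}{4}\right) \left(-110\right) - 37000} = \frac{81261}{\frac{55}{2} - 37000} = \frac{81261}{- \frac{73945}{2}} = 81261 \left(- \frac{2}{73945}\right) = - \frac{162522}{73945}$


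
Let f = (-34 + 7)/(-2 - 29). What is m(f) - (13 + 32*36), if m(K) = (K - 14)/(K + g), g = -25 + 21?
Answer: -112598/97 ≈ -1160.8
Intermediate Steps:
g = -4
f = 27/31 (f = -27/(-31) = -27*(-1/31) = 27/31 ≈ 0.87097)
m(K) = (-14 + K)/(-4 + K) (m(K) = (K - 14)/(K - 4) = (-14 + K)/(-4 + K))
m(f) - (13 + 32*36) = (-14 + 27/31)/(-4 + 27/31) - (13 + 32*36) = -407/31/(-97/31) - (13 + 1152) = -31/97*(-407/31) - 1*1165 = 407/97 - 1165 = -112598/97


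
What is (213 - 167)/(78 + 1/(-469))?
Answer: 21574/36581 ≈ 0.58976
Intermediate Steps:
(213 - 167)/(78 + 1/(-469)) = 46/(78 - 1/469) = 46/(36581/469) = 46*(469/36581) = 21574/36581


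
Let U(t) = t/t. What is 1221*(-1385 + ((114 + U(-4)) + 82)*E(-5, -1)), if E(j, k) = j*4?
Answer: -6501825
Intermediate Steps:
E(j, k) = 4*j
U(t) = 1
1221*(-1385 + ((114 + U(-4)) + 82)*E(-5, -1)) = 1221*(-1385 + ((114 + 1) + 82)*(4*(-5))) = 1221*(-1385 + (115 + 82)*(-20)) = 1221*(-1385 + 197*(-20)) = 1221*(-1385 - 3940) = 1221*(-5325) = -6501825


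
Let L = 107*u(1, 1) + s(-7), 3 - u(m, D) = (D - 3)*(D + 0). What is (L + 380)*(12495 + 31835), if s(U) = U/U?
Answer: 40606280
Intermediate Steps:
u(m, D) = 3 - D*(-3 + D) (u(m, D) = 3 - (D - 3)*(D + 0) = 3 - (-3 + D)*D = 3 - D*(-3 + D))
s(U) = 1
L = 536 (L = 107*(3 - 1*1² + 3*1) + 1 = 107*(3 - 1*1 + 3) + 1 = 107*(3 - 1 + 3) + 1 = 107*5 + 1 = 535 + 1 = 536)
(L + 380)*(12495 + 31835) = (536 + 380)*(12495 + 31835) = 916*44330 = 40606280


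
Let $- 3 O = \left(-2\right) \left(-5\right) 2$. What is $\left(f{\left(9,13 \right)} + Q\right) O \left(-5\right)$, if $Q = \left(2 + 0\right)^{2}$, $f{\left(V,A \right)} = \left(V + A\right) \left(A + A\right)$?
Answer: $19200$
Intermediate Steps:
$O = - \frac{20}{3}$ ($O = - \frac{\left(-2\right) \left(-5\right) 2}{3} = - \frac{10 \cdot 2}{3} = \left(- \frac{1}{3}\right) 20 = - \frac{20}{3} \approx -6.6667$)
$f{\left(V,A \right)} = 2 A \left(A + V\right)$ ($f{\left(V,A \right)} = \left(A + V\right) 2 A = 2 A \left(A + V\right)$)
$Q = 4$ ($Q = 2^{2} = 4$)
$\left(f{\left(9,13 \right)} + Q\right) O \left(-5\right) = \left(2 \cdot 13 \left(13 + 9\right) + 4\right) \left(\left(- \frac{20}{3}\right) \left(-5\right)\right) = \left(2 \cdot 13 \cdot 22 + 4\right) \frac{100}{3} = \left(572 + 4\right) \frac{100}{3} = 576 \cdot \frac{100}{3} = 19200$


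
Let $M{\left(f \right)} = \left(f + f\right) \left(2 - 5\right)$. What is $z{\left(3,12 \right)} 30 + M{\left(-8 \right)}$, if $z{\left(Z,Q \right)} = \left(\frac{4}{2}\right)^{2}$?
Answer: $168$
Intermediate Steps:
$M{\left(f \right)} = - 6 f$ ($M{\left(f \right)} = 2 f \left(-3\right) = - 6 f$)
$z{\left(Z,Q \right)} = 4$ ($z{\left(Z,Q \right)} = \left(4 \cdot \frac{1}{2}\right)^{2} = 2^{2} = 4$)
$z{\left(3,12 \right)} 30 + M{\left(-8 \right)} = 4 \cdot 30 - -48 = 120 + 48 = 168$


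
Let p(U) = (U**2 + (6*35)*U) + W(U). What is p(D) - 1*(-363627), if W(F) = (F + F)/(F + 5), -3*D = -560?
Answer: 452991961/1035 ≈ 4.3767e+5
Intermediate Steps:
D = 560/3 (D = -1/3*(-560) = 560/3 ≈ 186.67)
W(F) = 2*F/(5 + F) (W(F) = (2*F)/(5 + F) = 2*F/(5 + F))
p(U) = U**2 + 210*U + 2*U/(5 + U) (p(U) = (U**2 + (6*35)*U) + 2*U/(5 + U) = (U**2 + 210*U) + 2*U/(5 + U) = U**2 + 210*U + 2*U/(5 + U))
p(D) - 1*(-363627) = 560*(2 + (5 + 560/3)*(210 + 560/3))/(3*(5 + 560/3)) - 1*(-363627) = 560*(2 + (575/3)*(1190/3))/(3*(575/3)) + 363627 = (560/3)*(3/575)*(2 + 684250/9) + 363627 = (560/3)*(3/575)*(684268/9) + 363627 = 76638016/1035 + 363627 = 452991961/1035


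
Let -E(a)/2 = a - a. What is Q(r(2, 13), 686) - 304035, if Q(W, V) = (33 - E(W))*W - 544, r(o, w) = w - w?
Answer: -304579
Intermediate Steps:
r(o, w) = 0
E(a) = 0 (E(a) = -2*(a - a) = -2*0 = 0)
Q(W, V) = -544 + 33*W (Q(W, V) = (33 - 1*0)*W - 544 = (33 + 0)*W - 544 = 33*W - 544 = -544 + 33*W)
Q(r(2, 13), 686) - 304035 = (-544 + 33*0) - 304035 = (-544 + 0) - 304035 = -544 - 304035 = -304579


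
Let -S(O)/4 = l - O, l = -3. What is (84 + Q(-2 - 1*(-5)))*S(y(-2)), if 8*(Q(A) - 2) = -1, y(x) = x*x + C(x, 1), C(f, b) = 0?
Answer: 4809/2 ≈ 2404.5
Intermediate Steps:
y(x) = x**2 (y(x) = x*x + 0 = x**2 + 0 = x**2)
Q(A) = 15/8 (Q(A) = 2 + (1/8)*(-1) = 2 - 1/8 = 15/8)
S(O) = 12 + 4*O (S(O) = -4*(-3 - O) = 12 + 4*O)
(84 + Q(-2 - 1*(-5)))*S(y(-2)) = (84 + 15/8)*(12 + 4*(-2)**2) = 687*(12 + 4*4)/8 = 687*(12 + 16)/8 = (687/8)*28 = 4809/2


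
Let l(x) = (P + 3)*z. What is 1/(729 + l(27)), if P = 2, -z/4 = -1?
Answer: 1/749 ≈ 0.0013351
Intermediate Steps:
z = 4 (z = -4*(-1) = 4)
l(x) = 20 (l(x) = (2 + 3)*4 = 5*4 = 20)
1/(729 + l(27)) = 1/(729 + 20) = 1/749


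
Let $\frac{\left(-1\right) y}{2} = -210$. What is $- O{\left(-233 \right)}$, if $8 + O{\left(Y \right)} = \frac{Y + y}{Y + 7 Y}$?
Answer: $\frac{15099}{1864} \approx 8.1003$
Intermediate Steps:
$y = 420$ ($y = \left(-2\right) \left(-210\right) = 420$)
$O{\left(Y \right)} = -8 + \frac{420 + Y}{8 Y}$ ($O{\left(Y \right)} = -8 + \frac{Y + 420}{Y + 7 Y} = -8 + \frac{420 + Y}{8 Y}$)
$- O{\left(-233 \right)} = - \frac{21 \left(20 - -699\right)}{8 \left(-233\right)} = - \frac{21 \left(-1\right) \left(20 + 699\right)}{8 \cdot 233} = - \frac{21 \left(-1\right) 719}{8 \cdot 233} = \left(-1\right) \left(- \frac{15099}{1864}\right) = \frac{15099}{1864}$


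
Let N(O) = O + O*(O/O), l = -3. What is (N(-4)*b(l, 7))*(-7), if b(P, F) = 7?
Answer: 392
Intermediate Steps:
N(O) = 2*O (N(O) = O + O*1 = O + O = 2*O)
(N(-4)*b(l, 7))*(-7) = ((2*(-4))*7)*(-7) = -8*7*(-7) = -56*(-7) = 392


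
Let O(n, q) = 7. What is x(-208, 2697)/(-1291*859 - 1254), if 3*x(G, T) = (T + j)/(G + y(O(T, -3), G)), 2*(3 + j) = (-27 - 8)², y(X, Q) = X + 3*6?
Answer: 6613/1219024854 ≈ 5.4248e-6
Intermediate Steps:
y(X, Q) = 18 + X (y(X, Q) = X + 18 = 18 + X)
j = 1219/2 (j = -3 + (-27 - 8)²/2 = -3 + (½)*(-35)² = -3 + (½)*1225 = -3 + 1225/2 = 1219/2 ≈ 609.50)
x(G, T) = (1219/2 + T)/(3*(25 + G)) (x(G, T) = ((T + 1219/2)/(G + (18 + 7)))/3 = ((1219/2 + T)/(G + 25))/3 = ((1219/2 + T)/(25 + G))/3 = (1219/2 + T)/(3*(25 + G)))
x(-208, 2697)/(-1291*859 - 1254) = ((1219 + 2*2697)/(6*(25 - 208)))/(-1291*859 - 1254) = ((⅙)*(1219 + 5394)/(-183))/(-1108969 - 1254) = ((⅙)*(-1/183)*6613)/(-1110223) = -6613/1098*(-1/1110223) = 6613/1219024854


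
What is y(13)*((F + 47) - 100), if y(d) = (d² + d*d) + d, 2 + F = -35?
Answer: -31590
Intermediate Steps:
F = -37 (F = -2 - 35 = -37)
y(d) = d + 2*d² (y(d) = (d² + d²) + d = 2*d² + d = d + 2*d²)
y(13)*((F + 47) - 100) = (13*(1 + 2*13))*((-37 + 47) - 100) = (13*(1 + 26))*(10 - 100) = (13*27)*(-90) = 351*(-90) = -31590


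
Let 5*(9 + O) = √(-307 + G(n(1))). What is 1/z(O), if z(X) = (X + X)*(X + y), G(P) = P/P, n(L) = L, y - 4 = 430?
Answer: -25*I/(12480*√34 + 191862*I) ≈ -0.00011391 - 4.3206e-5*I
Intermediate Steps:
y = 434 (y = 4 + 430 = 434)
G(P) = 1
O = -9 + 3*I*√34/5 (O = -9 + √(-307 + 1)/5 = -9 + √(-306)/5 = -9 + (3*I*√34)/5 = -9 + 3*I*√34/5 ≈ -9.0 + 3.4986*I)
z(X) = 2*X*(434 + X) (z(X) = (X + X)*(X + 434) = (2*X)*(434 + X) = 2*X*(434 + X))
1/z(O) = 1/(2*(-9 + 3*I*√34/5)*(434 + (-9 + 3*I*√34/5))) = 1/(2*(-9 + 3*I*√34/5)*(425 + 3*I*√34/5))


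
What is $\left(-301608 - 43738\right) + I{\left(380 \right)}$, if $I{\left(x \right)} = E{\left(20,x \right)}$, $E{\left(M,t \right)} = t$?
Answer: $-344966$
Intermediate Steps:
$I{\left(x \right)} = x$
$\left(-301608 - 43738\right) + I{\left(380 \right)} = \left(-301608 - 43738\right) + 380 = -345346 + 380 = -344966$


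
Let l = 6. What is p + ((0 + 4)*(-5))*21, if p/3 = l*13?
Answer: -186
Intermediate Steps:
p = 234 (p = 3*(6*13) = 3*78 = 234)
p + ((0 + 4)*(-5))*21 = 234 + ((0 + 4)*(-5))*21 = 234 + (4*(-5))*21 = 234 - 20*21 = 234 - 420 = -186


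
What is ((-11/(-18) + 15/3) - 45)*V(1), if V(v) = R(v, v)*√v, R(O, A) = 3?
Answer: -709/6 ≈ -118.17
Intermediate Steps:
V(v) = 3*√v
((-11/(-18) + 15/3) - 45)*V(1) = ((-11/(-18) + 15/3) - 45)*(3*√1) = ((-11*(-1/18) + 15*(⅓)) - 45)*(3*1) = ((11/18 + 5) - 45)*3 = (101/18 - 45)*3 = -709/18*3 = -709/6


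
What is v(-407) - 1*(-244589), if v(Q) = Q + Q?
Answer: 243775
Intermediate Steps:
v(Q) = 2*Q
v(-407) - 1*(-244589) = 2*(-407) - 1*(-244589) = -814 + 244589 = 243775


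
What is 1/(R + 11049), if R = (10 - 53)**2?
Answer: 1/12898 ≈ 7.7531e-5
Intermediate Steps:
R = 1849 (R = (-43)**2 = 1849)
1/(R + 11049) = 1/(1849 + 11049) = 1/12898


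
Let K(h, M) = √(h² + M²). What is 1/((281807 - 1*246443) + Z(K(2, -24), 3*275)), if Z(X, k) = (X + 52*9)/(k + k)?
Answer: 24069815550/851211784185011 - 825*√145/851211784185011 ≈ 2.8277e-5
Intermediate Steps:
K(h, M) = √(M² + h²)
Z(X, k) = (468 + X)/(2*k) (Z(X, k) = (X + 468)/((2*k)) = (468 + X)*(1/(2*k)) = (468 + X)/(2*k))
1/((281807 - 1*246443) + Z(K(2, -24), 3*275)) = 1/((281807 - 1*246443) + (468 + √((-24)² + 2²))/(2*((3*275)))) = 1/((281807 - 246443) + (½)*(468 + √(576 + 4))/825) = 1/(35364 + (½)*(1/825)*(468 + √580)) = 1/(35364 + (½)*(1/825)*(468 + 2*√145)) = 1/(35364 + (78/275 + √145/825)) = 1/(9725178/275 + √145/825)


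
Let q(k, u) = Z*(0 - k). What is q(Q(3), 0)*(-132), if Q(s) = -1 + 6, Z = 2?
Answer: 1320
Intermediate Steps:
Q(s) = 5
q(k, u) = -2*k (q(k, u) = 2*(0 - k) = 2*(-k) = -2*k)
q(Q(3), 0)*(-132) = -2*5*(-132) = -10*(-132) = 1320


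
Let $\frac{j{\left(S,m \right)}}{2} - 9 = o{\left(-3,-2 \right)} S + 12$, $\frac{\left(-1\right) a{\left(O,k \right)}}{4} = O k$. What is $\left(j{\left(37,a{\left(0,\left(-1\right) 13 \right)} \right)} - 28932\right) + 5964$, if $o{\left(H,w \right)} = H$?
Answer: $-23148$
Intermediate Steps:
$a{\left(O,k \right)} = - 4 O k$
$j{\left(S,m \right)} = 42 - 6 S$ ($j{\left(S,m \right)} = 18 + 2 \left(- 3 S + 12\right) = 18 + 2 \left(12 - 3 S\right) = 18 - \left(-24 + 6 S\right) = 42 - 6 S$)
$\left(j{\left(37,a{\left(0,\left(-1\right) 13 \right)} \right)} - 28932\right) + 5964 = \left(\left(42 - 222\right) - 28932\right) + 5964 = \left(-180 - 28932\right) + 5964 = -29112 + 5964 = -23148$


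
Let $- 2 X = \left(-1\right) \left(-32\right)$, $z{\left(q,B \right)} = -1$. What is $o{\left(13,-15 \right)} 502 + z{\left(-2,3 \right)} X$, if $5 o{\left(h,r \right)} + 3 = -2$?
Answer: $-486$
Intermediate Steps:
$o{\left(h,r \right)} = -1$ ($o{\left(h,r \right)} = - \frac{3}{5} + \frac{1}{5} \left(-2\right) = - \frac{3}{5} - \frac{2}{5} = -1$)
$X = -16$ ($X = - \frac{\left(-1\right) \left(-32\right)}{2} = \left(- \frac{1}{2}\right) 32 = -16$)
$o{\left(13,-15 \right)} 502 + z{\left(-2,3 \right)} X = \left(-1\right) 502 - -16 = -502 + 16 = -486$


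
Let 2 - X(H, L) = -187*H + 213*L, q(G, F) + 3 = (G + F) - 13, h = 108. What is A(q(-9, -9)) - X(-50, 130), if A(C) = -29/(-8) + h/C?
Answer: 5037229/136 ≈ 37038.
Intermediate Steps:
q(G, F) = -16 + F + G (q(G, F) = -3 + ((G + F) - 13) = -3 + ((F + G) - 13) = -3 + (-13 + F + G) = -16 + F + G)
A(C) = 29/8 + 108/C (A(C) = -29/(-8) + 108/C = -29*(-⅛) + 108/C = 29/8 + 108/C)
X(H, L) = 2 - 213*L + 187*H (X(H, L) = 2 - (-187*H + 213*L) = 2 + (-213*L + 187*H) = 2 - 213*L + 187*H)
A(q(-9, -9)) - X(-50, 130) = (29/8 + 108/(-16 - 9 - 9)) - (2 - 213*130 + 187*(-50)) = (29/8 + 108/(-34)) - (2 - 27690 - 9350) = (29/8 + 108*(-1/34)) - 1*(-37038) = (29/8 - 54/17) + 37038 = 61/136 + 37038 = 5037229/136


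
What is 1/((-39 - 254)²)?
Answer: 1/85849 ≈ 1.1648e-5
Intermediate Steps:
1/((-39 - 254)²) = 1/((-293)²) = 1/85849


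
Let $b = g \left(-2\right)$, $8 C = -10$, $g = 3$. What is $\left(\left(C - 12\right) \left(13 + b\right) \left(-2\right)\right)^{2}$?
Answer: $\frac{137641}{4} \approx 34410.0$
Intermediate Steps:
$C = - \frac{5}{4}$ ($C = \frac{1}{8} \left(-10\right) = - \frac{5}{4} \approx -1.25$)
$b = -6$ ($b = 3 \left(-2\right) = -6$)
$\left(\left(C - 12\right) \left(13 + b\right) \left(-2\right)\right)^{2} = \left(\left(- \frac{5}{4} - 12\right) \left(13 - 6\right) \left(-2\right)\right)^{2} = \left(\left(- \frac{53}{4}\right) 7 \left(-2\right)\right)^{2} = \left(\left(- \frac{371}{4}\right) \left(-2\right)\right)^{2} = \left(\frac{371}{2}\right)^{2} = \frac{137641}{4}$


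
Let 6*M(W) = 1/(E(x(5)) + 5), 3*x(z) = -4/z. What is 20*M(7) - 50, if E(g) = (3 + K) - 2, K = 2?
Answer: -595/12 ≈ -49.583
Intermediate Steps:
x(z) = -4/(3*z) (x(z) = (-4/z)/3 = -4/(3*z))
E(g) = 3 (E(g) = (3 + 2) - 2 = 5 - 2 = 3)
M(W) = 1/48 (M(W) = 1/(6*(3 + 5)) = (1/6)/8 = (1/6)*(1/8) = 1/48)
20*M(7) - 50 = 20*(1/48) - 50 = 5/12 - 50 = -595/12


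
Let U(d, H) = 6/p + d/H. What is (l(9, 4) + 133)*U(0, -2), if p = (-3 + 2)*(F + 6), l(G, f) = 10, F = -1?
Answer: -858/5 ≈ -171.60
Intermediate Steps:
p = -5 (p = (-3 + 2)*(-1 + 6) = -1*5 = -5)
U(d, H) = -6/5 + d/H (U(d, H) = 6/(-5) + d/H = 6*(-⅕) + d/H = -6/5 + d/H)
(l(9, 4) + 133)*U(0, -2) = (10 + 133)*(-6/5 + 0/(-2)) = 143*(-6/5 + 0*(-½)) = 143*(-6/5 + 0) = 143*(-6/5) = -858/5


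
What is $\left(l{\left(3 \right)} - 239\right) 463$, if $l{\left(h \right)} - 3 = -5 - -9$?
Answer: $-107416$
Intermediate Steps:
$l{\left(h \right)} = 7$ ($l{\left(h \right)} = 3 - -4 = 3 + \left(-5 + 9\right) = 3 + 4 = 7$)
$\left(l{\left(3 \right)} - 239\right) 463 = \left(7 - 239\right) 463 = \left(-232\right) 463 = -107416$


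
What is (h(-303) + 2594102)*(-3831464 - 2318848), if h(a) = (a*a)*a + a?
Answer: 155137487190336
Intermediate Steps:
h(a) = a + a³ (h(a) = a²*a + a = a³ + a = a + a³)
(h(-303) + 2594102)*(-3831464 - 2318848) = ((-303 + (-303)³) + 2594102)*(-3831464 - 2318848) = ((-303 - 27818127) + 2594102)*(-6150312) = (-27818430 + 2594102)*(-6150312) = -25224328*(-6150312) = 155137487190336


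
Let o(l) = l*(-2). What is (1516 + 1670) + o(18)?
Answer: 3150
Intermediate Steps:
o(l) = -2*l
(1516 + 1670) + o(18) = (1516 + 1670) - 2*18 = 3186 - 36 = 3150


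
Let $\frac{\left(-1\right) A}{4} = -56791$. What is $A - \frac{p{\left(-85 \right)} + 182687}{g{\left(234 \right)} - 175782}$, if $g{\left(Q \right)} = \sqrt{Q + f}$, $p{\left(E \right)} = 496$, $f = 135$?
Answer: $\frac{779915924387614}{3433256795} + \frac{61061 \sqrt{41}}{3433256795} \approx 2.2717 \cdot 10^{5}$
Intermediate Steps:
$A = 227164$ ($A = \left(-4\right) \left(-56791\right) = 227164$)
$g{\left(Q \right)} = \sqrt{135 + Q}$ ($g{\left(Q \right)} = \sqrt{Q + 135} = \sqrt{135 + Q}$)
$A - \frac{p{\left(-85 \right)} + 182687}{g{\left(234 \right)} - 175782} = 227164 - \frac{496 + 182687}{\sqrt{135 + 234} - 175782} = 227164 - \frac{183183}{\sqrt{369} - 175782} = 227164 - \frac{183183}{3 \sqrt{41} - 175782} = 227164 - \frac{183183}{-175782 + 3 \sqrt{41}}$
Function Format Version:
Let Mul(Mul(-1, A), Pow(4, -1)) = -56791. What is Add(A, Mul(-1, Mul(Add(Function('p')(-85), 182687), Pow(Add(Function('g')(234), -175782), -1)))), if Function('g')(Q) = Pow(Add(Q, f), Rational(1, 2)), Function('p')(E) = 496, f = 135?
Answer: Add(Rational(779915924387614, 3433256795), Mul(Rational(61061, 3433256795), Pow(41, Rational(1, 2)))) ≈ 2.2717e+5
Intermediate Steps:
A = 227164 (A = Mul(-4, -56791) = 227164)
Function('g')(Q) = Pow(Add(135, Q), Rational(1, 2)) (Function('g')(Q) = Pow(Add(Q, 135), Rational(1, 2)) = Pow(Add(135, Q), Rational(1, 2)))
Add(A, Mul(-1, Mul(Add(Function('p')(-85), 182687), Pow(Add(Function('g')(234), -175782), -1)))) = Add(227164, Mul(-1, Mul(Add(496, 182687), Pow(Add(Pow(Add(135, 234), Rational(1, 2)), -175782), -1)))) = Add(227164, Mul(-1, Mul(183183, Pow(Add(Pow(369, Rational(1, 2)), -175782), -1)))) = Add(227164, Mul(-1, Mul(183183, Pow(Add(Mul(3, Pow(41, Rational(1, 2))), -175782), -1)))) = Add(227164, Mul(-1, Mul(183183, Pow(Add(-175782, Mul(3, Pow(41, Rational(1, 2)))), -1)))) = Add(227164, Mul(-183183, Pow(Add(-175782, Mul(3, Pow(41, Rational(1, 2)))), -1)))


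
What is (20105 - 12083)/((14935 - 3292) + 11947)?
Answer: 573/1685 ≈ 0.34006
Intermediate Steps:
(20105 - 12083)/((14935 - 3292) + 11947) = 8022/(11643 + 11947) = 8022/23590 = 8022*(1/23590) = 573/1685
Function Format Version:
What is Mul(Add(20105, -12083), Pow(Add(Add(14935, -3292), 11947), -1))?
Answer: Rational(573, 1685) ≈ 0.34006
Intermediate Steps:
Mul(Add(20105, -12083), Pow(Add(Add(14935, -3292), 11947), -1)) = Mul(8022, Pow(Add(11643, 11947), -1)) = Mul(8022, Pow(23590, -1)) = Mul(8022, Rational(1, 23590)) = Rational(573, 1685)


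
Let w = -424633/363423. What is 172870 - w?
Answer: 62825358643/363423 ≈ 1.7287e+5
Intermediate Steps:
w = -424633/363423 (w = -424633*1/363423 = -424633/363423 ≈ -1.1684)
172870 - w = 172870 - 1*(-424633/363423) = 172870 + 424633/363423 = 62825358643/363423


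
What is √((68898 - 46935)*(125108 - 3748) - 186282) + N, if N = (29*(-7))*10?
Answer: -2030 + √2665243398 ≈ 49596.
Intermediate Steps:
N = -2030 (N = -203*10 = -2030)
√((68898 - 46935)*(125108 - 3748) - 186282) + N = √((68898 - 46935)*(125108 - 3748) - 186282) - 2030 = √(21963*121360 - 186282) - 2030 = √(2665429680 - 186282) - 2030 = √2665243398 - 2030 = -2030 + √2665243398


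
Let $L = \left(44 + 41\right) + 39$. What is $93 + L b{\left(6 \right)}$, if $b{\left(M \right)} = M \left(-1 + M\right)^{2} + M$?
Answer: $19437$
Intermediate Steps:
$L = 124$ ($L = 85 + 39 = 124$)
$b{\left(M \right)} = M + M \left(-1 + M\right)^{2}$
$93 + L b{\left(6 \right)} = 93 + 124 \cdot 6 \left(1 + \left(-1 + 6\right)^{2}\right) = 93 + 124 \cdot 6 \left(1 + 5^{2}\right) = 93 + 124 \cdot 6 \left(1 + 25\right) = 93 + 124 \cdot 6 \cdot 26 = 93 + 124 \cdot 156 = 93 + 19344 = 19437$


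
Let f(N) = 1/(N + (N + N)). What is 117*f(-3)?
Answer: -13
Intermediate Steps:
f(N) = 1/(3*N) (f(N) = 1/(N + 2*N) = 1/(3*N))
117*f(-3) = 117*((⅓)/(-3)) = 117*((⅓)*(-⅓)) = 117*(-⅑) = -13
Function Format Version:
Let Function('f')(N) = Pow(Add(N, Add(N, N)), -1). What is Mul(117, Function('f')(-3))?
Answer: -13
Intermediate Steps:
Function('f')(N) = Mul(Rational(1, 3), Pow(N, -1)) (Function('f')(N) = Pow(Add(N, Mul(2, N)), -1) = Pow(Mul(3, N), -1) = Mul(Rational(1, 3), Pow(N, -1)))
Mul(117, Function('f')(-3)) = Mul(117, Mul(Rational(1, 3), Pow(-3, -1))) = Mul(117, Mul(Rational(1, 3), Rational(-1, 3))) = Mul(117, Rational(-1, 9)) = -13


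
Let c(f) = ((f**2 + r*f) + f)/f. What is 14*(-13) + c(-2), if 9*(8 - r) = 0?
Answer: -175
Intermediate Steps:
r = 8 (r = 8 - 1/9*0 = 8 + 0 = 8)
c(f) = (f**2 + 9*f)/f (c(f) = ((f**2 + 8*f) + f)/f = (f**2 + 9*f)/f)
14*(-13) + c(-2) = 14*(-13) + (9 - 2) = -182 + 7 = -175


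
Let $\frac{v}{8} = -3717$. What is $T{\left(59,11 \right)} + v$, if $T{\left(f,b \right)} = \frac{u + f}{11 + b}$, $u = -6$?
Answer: $- \frac{654139}{22} \approx -29734.0$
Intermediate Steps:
$v = -29736$ ($v = 8 \left(-3717\right) = -29736$)
$T{\left(f,b \right)} = \frac{-6 + f}{11 + b}$
$T{\left(59,11 \right)} + v = \frac{-6 + 59}{11 + 11} - 29736 = \frac{1}{22} \cdot 53 - 29736 = \frac{53}{22} - 29736 = - \frac{654139}{22}$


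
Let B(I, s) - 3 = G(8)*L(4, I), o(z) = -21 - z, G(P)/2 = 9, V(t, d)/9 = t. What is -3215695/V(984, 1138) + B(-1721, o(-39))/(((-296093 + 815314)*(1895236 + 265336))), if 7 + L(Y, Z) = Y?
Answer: -901853202602836999/2483696980668168 ≈ -363.11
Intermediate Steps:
V(t, d) = 9*t
G(P) = 18 (G(P) = 2*9 = 18)
L(Y, Z) = -7 + Y
B(I, s) = -51 (B(I, s) = 3 + 18*(-7 + 4) = 3 + 18*(-3) = 3 - 54 = -51)
-3215695/V(984, 1138) + B(-1721, o(-39))/(((-296093 + 815314)*(1895236 + 265336))) = -3215695/(9*984) - 51*1/((-296093 + 815314)*(1895236 + 265336)) = -3215695/8856 - 51/(519221*2160572) = -3215695*1/8856 - 51/1121814354412 = -3215695/8856 - 51*1/1121814354412 = -3215695/8856 - 51/1121814354412 = -901853202602836999/2483696980668168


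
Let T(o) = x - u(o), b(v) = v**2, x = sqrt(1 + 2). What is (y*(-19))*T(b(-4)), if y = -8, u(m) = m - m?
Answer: 152*sqrt(3) ≈ 263.27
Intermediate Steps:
u(m) = 0
x = sqrt(3) ≈ 1.7320
T(o) = sqrt(3) (T(o) = sqrt(3) - 1*0 = sqrt(3) + 0 = sqrt(3))
(y*(-19))*T(b(-4)) = (-8*(-19))*sqrt(3) = 152*sqrt(3)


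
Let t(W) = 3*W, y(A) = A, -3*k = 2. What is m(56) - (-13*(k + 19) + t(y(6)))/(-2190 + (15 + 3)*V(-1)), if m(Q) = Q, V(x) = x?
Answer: 370283/6624 ≈ 55.900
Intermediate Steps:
k = -⅔ (k = -⅓*2 = -⅔ ≈ -0.66667)
m(56) - (-13*(k + 19) + t(y(6)))/(-2190 + (15 + 3)*V(-1)) = 56 - (-13*(-⅔ + 19) + 3*6)/(-2190 + (15 + 3)*(-1)) = 56 - (-13*55/3 + 18)/(-2190 + 18*(-1)) = 56 - (-715/3 + 18)/(-2190 - 18) = 56 - (-661)/(3*(-2208)) = 56 - (-661)*(-1)/(3*2208) = 56 - 1*661/6624 = 56 - 661/6624 = 370283/6624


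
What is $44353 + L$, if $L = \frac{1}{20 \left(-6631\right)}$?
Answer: $\frac{5882094859}{132620} \approx 44353.0$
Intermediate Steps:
$L = - \frac{1}{132620}$ ($L = \frac{1}{-132620} = - \frac{1}{132620} \approx -7.5403 \cdot 10^{-6}$)
$44353 + L = 44353 - \frac{1}{132620} = \frac{5882094859}{132620}$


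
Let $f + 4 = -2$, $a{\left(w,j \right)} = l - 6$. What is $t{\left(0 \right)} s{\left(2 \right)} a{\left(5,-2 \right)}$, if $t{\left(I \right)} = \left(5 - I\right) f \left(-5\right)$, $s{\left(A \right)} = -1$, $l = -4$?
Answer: $1500$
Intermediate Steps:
$a{\left(w,j \right)} = -10$ ($a{\left(w,j \right)} = -4 - 6 = -10$)
$f = -6$ ($f = -4 - 2 = -6$)
$t{\left(I \right)} = 150 - 30 I$ ($t{\left(I \right)} = \left(5 - I\right) \left(-6\right) \left(-5\right) = \left(-30 + 6 I\right) \left(-5\right) = 150 - 30 I$)
$t{\left(0 \right)} s{\left(2 \right)} a{\left(5,-2 \right)} = \left(150 - 0\right) \left(-1\right) \left(-10\right) = \left(150 + 0\right) \left(-1\right) \left(-10\right) = 150 \left(-1\right) \left(-10\right) = \left(-150\right) \left(-10\right) = 1500$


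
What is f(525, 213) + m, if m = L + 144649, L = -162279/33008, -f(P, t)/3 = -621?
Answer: 4835905817/33008 ≈ 1.4651e+5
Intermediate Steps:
f(P, t) = 1863 (f(P, t) = -3*(-621) = 1863)
L = -162279/33008 (L = -162279*1/33008 = -162279/33008 ≈ -4.9164)
m = 4774411913/33008 (m = -162279/33008 + 144649 = 4774411913/33008 ≈ 1.4464e+5)
f(525, 213) + m = 1863 + 4774411913/33008 = 4835905817/33008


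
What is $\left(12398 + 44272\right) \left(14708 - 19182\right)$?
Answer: $-253541580$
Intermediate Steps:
$\left(12398 + 44272\right) \left(14708 - 19182\right) = 56670 \left(-4474\right) = -253541580$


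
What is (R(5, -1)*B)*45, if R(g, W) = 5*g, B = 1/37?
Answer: 1125/37 ≈ 30.405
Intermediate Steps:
B = 1/37 ≈ 0.027027
(R(5, -1)*B)*45 = ((5*5)*(1/37))*45 = (25*(1/37))*45 = (25/37)*45 = 1125/37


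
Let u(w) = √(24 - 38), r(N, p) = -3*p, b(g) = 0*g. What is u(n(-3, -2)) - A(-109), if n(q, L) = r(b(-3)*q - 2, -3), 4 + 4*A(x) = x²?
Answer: -11877/4 + I*√14 ≈ -2969.3 + 3.7417*I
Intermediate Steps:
b(g) = 0
A(x) = -1 + x²/4
n(q, L) = 9 (n(q, L) = -3*(-3) = 9)
u(w) = I*√14 (u(w) = √(-14) = I*√14)
u(n(-3, -2)) - A(-109) = I*√14 - (-1 + (¼)*(-109)²) = I*√14 - (-1 + (¼)*11881) = I*√14 - (-1 + 11881/4) = I*√14 - 1*11877/4 = I*√14 - 11877/4 = -11877/4 + I*√14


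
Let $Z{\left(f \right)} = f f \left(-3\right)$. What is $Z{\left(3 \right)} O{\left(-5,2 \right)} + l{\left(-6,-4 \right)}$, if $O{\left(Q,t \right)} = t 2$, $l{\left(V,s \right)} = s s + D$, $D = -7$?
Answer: $-99$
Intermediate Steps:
$Z{\left(f \right)} = - 3 f^{2}$ ($Z{\left(f \right)} = f^{2} \left(-3\right) = - 3 f^{2}$)
$l{\left(V,s \right)} = -7 + s^{2}$ ($l{\left(V,s \right)} = s s - 7 = s^{2} - 7 = -7 + s^{2}$)
$O{\left(Q,t \right)} = 2 t$
$Z{\left(3 \right)} O{\left(-5,2 \right)} + l{\left(-6,-4 \right)} = - 3 \cdot 3^{2} \cdot 2 \cdot 2 - \left(7 - \left(-4\right)^{2}\right) = \left(-3\right) 9 \cdot 4 + \left(-7 + 16\right) = \left(-27\right) 4 + 9 = -108 + 9 = -99$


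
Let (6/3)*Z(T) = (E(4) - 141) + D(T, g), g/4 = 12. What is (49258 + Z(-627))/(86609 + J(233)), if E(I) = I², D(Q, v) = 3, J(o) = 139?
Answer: 16399/28916 ≈ 0.56713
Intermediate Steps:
g = 48 (g = 4*12 = 48)
Z(T) = -61 (Z(T) = ((4² - 141) + 3)/2 = ((16 - 141) + 3)/2 = (-125 + 3)/2 = (½)*(-122) = -61)
(49258 + Z(-627))/(86609 + J(233)) = (49258 - 61)/(86609 + 139) = 49197/86748 = 49197*(1/86748) = 16399/28916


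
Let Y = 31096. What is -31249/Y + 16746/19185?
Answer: -26259483/198858920 ≈ -0.13205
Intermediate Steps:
-31249/Y + 16746/19185 = -31249/31096 + 16746/19185 = -31249*1/31096 + 16746*(1/19185) = -31249/31096 + 5582/6395 = -26259483/198858920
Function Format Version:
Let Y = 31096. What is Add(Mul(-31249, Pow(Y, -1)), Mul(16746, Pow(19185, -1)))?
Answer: Rational(-26259483, 198858920) ≈ -0.13205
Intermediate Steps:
Add(Mul(-31249, Pow(Y, -1)), Mul(16746, Pow(19185, -1))) = Add(Mul(-31249, Pow(31096, -1)), Mul(16746, Pow(19185, -1))) = Add(Mul(-31249, Rational(1, 31096)), Mul(16746, Rational(1, 19185))) = Add(Rational(-31249, 31096), Rational(5582, 6395)) = Rational(-26259483, 198858920)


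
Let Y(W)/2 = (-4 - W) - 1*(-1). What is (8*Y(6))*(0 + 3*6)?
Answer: -2592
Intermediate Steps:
Y(W) = -6 - 2*W (Y(W) = 2*((-4 - W) - 1*(-1)) = 2*((-4 - W) + 1) = 2*(-3 - W) = -6 - 2*W)
(8*Y(6))*(0 + 3*6) = (8*(-6 - 2*6))*(0 + 3*6) = (8*(-6 - 12))*(0 + 18) = (8*(-18))*18 = -144*18 = -2592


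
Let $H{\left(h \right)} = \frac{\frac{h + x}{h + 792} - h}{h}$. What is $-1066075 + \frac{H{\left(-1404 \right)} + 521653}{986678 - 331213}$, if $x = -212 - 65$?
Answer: $- \frac{120084088795391597}{112641398064} \approx -1.0661 \cdot 10^{6}$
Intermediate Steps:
$x = -277$
$H{\left(h \right)} = \frac{- h + \frac{-277 + h}{792 + h}}{h}$ ($H{\left(h \right)} = \frac{\frac{h - 277}{h + 792} - h}{h} = \frac{\frac{-277 + h}{792 + h} - h}{h} = \frac{- h + \frac{-277 + h}{792 + h}}{h}$)
$-1066075 + \frac{H{\left(-1404 \right)} + 521653}{986678 - 331213} = -1066075 + \frac{\frac{-277 - \left(-1404\right)^{2} - -1110564}{\left(-1404\right) \left(792 - 1404\right)} + 521653}{986678 - 331213} = -1066075 + \frac{- \frac{-277 - 1971216 + 1110564}{1404 \left(-612\right)} + 521653}{655465} = -1066075 + \left(\left(- \frac{1}{1404}\right) \left(- \frac{1}{612}\right) \left(-277 - 1971216 + 1110564\right) + 521653\right) \frac{1}{655465} = -1066075 + \left(\left(- \frac{1}{1404}\right) \left(- \frac{1}{612}\right) \left(-860929\right) + 521653\right) \frac{1}{655465} = -1066075 + \left(- \frac{860929}{859248} + 521653\right) \frac{1}{655465} = -1066075 + \frac{448228436015}{859248} \cdot \frac{1}{655465} = -1066075 + \frac{89645687203}{112641398064} = - \frac{120084088795391597}{112641398064}$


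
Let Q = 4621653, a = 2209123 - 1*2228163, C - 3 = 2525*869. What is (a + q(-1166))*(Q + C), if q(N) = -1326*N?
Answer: 10408368293956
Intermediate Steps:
C = 2194228 (C = 3 + 2525*869 = 3 + 2194225 = 2194228)
a = -19040 (a = 2209123 - 2228163 = -19040)
(a + q(-1166))*(Q + C) = (-19040 - 1326*(-1166))*(4621653 + 2194228) = (-19040 + 1546116)*6815881 = 1527076*6815881 = 10408368293956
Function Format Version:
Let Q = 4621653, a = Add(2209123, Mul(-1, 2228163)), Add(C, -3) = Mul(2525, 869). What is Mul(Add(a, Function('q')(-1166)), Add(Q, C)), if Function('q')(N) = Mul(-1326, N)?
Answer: 10408368293956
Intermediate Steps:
C = 2194228 (C = Add(3, Mul(2525, 869)) = Add(3, 2194225) = 2194228)
a = -19040 (a = Add(2209123, -2228163) = -19040)
Mul(Add(a, Function('q')(-1166)), Add(Q, C)) = Mul(Add(-19040, Mul(-1326, -1166)), Add(4621653, 2194228)) = Mul(Add(-19040, 1546116), 6815881) = Mul(1527076, 6815881) = 10408368293956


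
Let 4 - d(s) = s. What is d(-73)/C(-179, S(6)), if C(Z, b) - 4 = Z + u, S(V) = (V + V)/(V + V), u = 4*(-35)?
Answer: -11/45 ≈ -0.24444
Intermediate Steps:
d(s) = 4 - s
u = -140
S(V) = 1 (S(V) = (2*V)/((2*V)) = (2*V)*(1/(2*V)) = 1)
C(Z, b) = -136 + Z (C(Z, b) = 4 + (Z - 140) = 4 + (-140 + Z) = -136 + Z)
d(-73)/C(-179, S(6)) = (4 - 1*(-73))/(-136 - 179) = (4 + 73)/(-315) = 77*(-1/315) = -11/45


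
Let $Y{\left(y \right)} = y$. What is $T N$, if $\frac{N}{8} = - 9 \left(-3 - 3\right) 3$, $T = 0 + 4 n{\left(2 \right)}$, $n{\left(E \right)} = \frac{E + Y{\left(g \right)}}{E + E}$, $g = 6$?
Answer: $10368$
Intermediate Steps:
$n{\left(E \right)} = \frac{6 + E}{2 E}$ ($n{\left(E \right)} = \frac{E + 6}{E + E} = \frac{6 + E}{2 E}$)
$T = 8$ ($T = 0 + 4 \frac{6 + 2}{2 \cdot 2} = 0 + 4 \cdot \frac{1}{2} \cdot \frac{1}{2} \cdot 8 = 0 + 4 \cdot 2 = 0 + 8 = 8$)
$N = 1296$ ($N = 8 \left(- 9 \left(-3 - 3\right) 3\right) = 8 \left(- 9 \left(\left(-6\right) 3\right)\right) = 8 \left(\left(-9\right) \left(-18\right)\right) = 8 \cdot 162 = 1296$)
$T N = 8 \cdot 1296 = 10368$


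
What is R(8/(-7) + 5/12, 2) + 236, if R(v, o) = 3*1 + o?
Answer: 241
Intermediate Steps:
R(v, o) = 3 + o
R(8/(-7) + 5/12, 2) + 236 = (3 + 2) + 236 = 5 + 236 = 241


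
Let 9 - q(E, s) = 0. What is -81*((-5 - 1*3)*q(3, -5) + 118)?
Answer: -3726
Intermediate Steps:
q(E, s) = 9 (q(E, s) = 9 - 1*0 = 9 + 0 = 9)
-81*((-5 - 1*3)*q(3, -5) + 118) = -81*((-5 - 1*3)*9 + 118) = -81*((-5 - 3)*9 + 118) = -81*(-8*9 + 118) = -81*(-72 + 118) = -81*46 = -3726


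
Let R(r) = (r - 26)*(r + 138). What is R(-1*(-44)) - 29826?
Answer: -26550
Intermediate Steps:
R(r) = (-26 + r)*(138 + r)
R(-1*(-44)) - 29826 = (-3588 + (-1*(-44))**2 + 112*(-1*(-44))) - 29826 = (-3588 + 44**2 + 112*44) - 29826 = (-3588 + 1936 + 4928) - 29826 = 3276 - 29826 = -26550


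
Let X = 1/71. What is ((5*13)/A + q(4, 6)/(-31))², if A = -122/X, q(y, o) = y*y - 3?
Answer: 13137973641/72104064484 ≈ 0.18221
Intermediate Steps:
X = 1/71 ≈ 0.014085
q(y, o) = -3 + y² (q(y, o) = y² - 3 = -3 + y²)
A = -8662 (A = -122/1/71 = -122*71 = -8662)
((5*13)/A + q(4, 6)/(-31))² = ((5*13)/(-8662) + (-3 + 4²)/(-31))² = (65*(-1/8662) + (-3 + 16)*(-1/31))² = (-65/8662 + 13*(-1/31))² = (-65/8662 - 13/31)² = (-114621/268522)² = 13137973641/72104064484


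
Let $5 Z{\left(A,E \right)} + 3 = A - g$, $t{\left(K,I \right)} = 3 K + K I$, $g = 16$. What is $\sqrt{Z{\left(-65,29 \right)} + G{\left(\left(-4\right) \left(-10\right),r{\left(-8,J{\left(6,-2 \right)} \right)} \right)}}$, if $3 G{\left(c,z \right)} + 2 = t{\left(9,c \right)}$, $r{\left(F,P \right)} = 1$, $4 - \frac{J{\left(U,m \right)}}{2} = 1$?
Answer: $\frac{\sqrt{25095}}{15} \approx 10.561$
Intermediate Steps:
$J{\left(U,m \right)} = 6$ ($J{\left(U,m \right)} = 8 - 2 = 6$)
$t{\left(K,I \right)} = 3 K + I K$
$Z{\left(A,E \right)} = - \frac{19}{5} + \frac{A}{5}$ ($Z{\left(A,E \right)} = - \frac{3}{5} + \frac{A - 16}{5} = - \frac{3}{5} + \frac{-16 + A}{5} = - \frac{3}{5} + \left(- \frac{16}{5} + \frac{A}{5}\right) = - \frac{19}{5} + \frac{A}{5}$)
$G{\left(c,z \right)} = \frac{25}{3} + 3 c$ ($G{\left(c,z \right)} = - \frac{2}{3} + \frac{9 \left(3 + c\right)}{3} = - \frac{2}{3} + \frac{27 + 9 c}{3} = - \frac{2}{3} + \left(9 + 3 c\right) = \frac{25}{3} + 3 c$)
$\sqrt{Z{\left(-65,29 \right)} + G{\left(\left(-4\right) \left(-10\right),r{\left(-8,J{\left(6,-2 \right)} \right)} \right)}} = \sqrt{\left(- \frac{19}{5} + \frac{1}{5} \left(-65\right)\right) + \left(\frac{25}{3} + 3 \left(\left(-4\right) \left(-10\right)\right)\right)} = \sqrt{\left(- \frac{19}{5} - 13\right) + \left(\frac{25}{3} + 3 \cdot 40\right)} = \sqrt{- \frac{84}{5} + \left(\frac{25}{3} + 120\right)} = \sqrt{- \frac{84}{5} + \frac{385}{3}} = \sqrt{\frac{1673}{15}} = \frac{\sqrt{25095}}{15}$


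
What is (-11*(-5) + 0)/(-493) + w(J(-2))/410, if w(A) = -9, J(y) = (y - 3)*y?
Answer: -26987/202130 ≈ -0.13351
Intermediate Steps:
J(y) = y*(-3 + y) (J(y) = (-3 + y)*y = y*(-3 + y))
(-11*(-5) + 0)/(-493) + w(J(-2))/410 = (-11*(-5) + 0)/(-493) - 9/410 = (55 + 0)*(-1/493) - 9*1/410 = 55*(-1/493) - 9/410 = -55/493 - 9/410 = -26987/202130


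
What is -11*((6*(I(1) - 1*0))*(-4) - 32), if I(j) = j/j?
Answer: 616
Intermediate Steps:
I(j) = 1
-11*((6*(I(1) - 1*0))*(-4) - 32) = -11*((6*(1 - 1*0))*(-4) - 32) = -11*((6*(1 + 0))*(-4) - 32) = -11*((6*1)*(-4) - 32) = -11*(6*(-4) - 32) = -11*(-24 - 32) = -11*(-56) = 616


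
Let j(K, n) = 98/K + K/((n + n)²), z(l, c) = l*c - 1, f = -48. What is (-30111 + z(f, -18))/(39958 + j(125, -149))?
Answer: -324667424000/443562497417 ≈ -0.73195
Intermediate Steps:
z(l, c) = -1 + c*l (z(l, c) = c*l - 1 = -1 + c*l)
j(K, n) = 98/K + K/(4*n²) (j(K, n) = 98/K + K/((2*n)²) = 98/K + K/((4*n²)) = 98/K + K*(1/(4*n²)) = 98/K + K/(4*n²))
(-30111 + z(f, -18))/(39958 + j(125, -149)) = (-30111 + (-1 - 18*(-48)))/(39958 + (98/125 + (¼)*125/(-149)²)) = (-30111 + (-1 + 864))/(39958 + (98*(1/125) + (¼)*125*(1/22201))) = (-30111 + 863)/(39958 + (98/125 + 125/88804)) = -29248/(39958 + 8718417/11100500) = -29248/443562497417/11100500 = -29248*11100500/443562497417 = -324667424000/443562497417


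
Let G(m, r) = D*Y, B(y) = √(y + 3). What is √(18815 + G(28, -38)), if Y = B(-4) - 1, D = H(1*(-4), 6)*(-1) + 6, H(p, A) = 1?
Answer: √(18810 + 5*I) ≈ 137.15 + 0.018*I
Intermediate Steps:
B(y) = √(3 + y)
D = 5 (D = 1*(-1) + 6 = -1 + 6 = 5)
Y = -1 + I (Y = √(3 - 4) - 1 = √(-1) - 1 = I - 1 = -1 + I ≈ -1.0 + 1.0*I)
G(m, r) = -5 + 5*I (G(m, r) = 5*(-1 + I) = -5 + 5*I)
√(18815 + G(28, -38)) = √(18815 + (-5 + 5*I)) = √(18810 + 5*I)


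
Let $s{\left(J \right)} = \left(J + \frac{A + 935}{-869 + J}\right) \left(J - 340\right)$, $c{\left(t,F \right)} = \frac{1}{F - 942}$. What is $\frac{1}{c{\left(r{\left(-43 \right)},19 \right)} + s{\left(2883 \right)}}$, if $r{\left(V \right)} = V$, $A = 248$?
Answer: $\frac{1858922}{13631405738991} \approx 1.3637 \cdot 10^{-7}$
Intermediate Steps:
$c{\left(t,F \right)} = \frac{1}{-942 + F}$
$s{\left(J \right)} = \left(-340 + J\right) \left(J + \frac{1183}{-869 + J}\right)$ ($s{\left(J \right)} = \left(J + \frac{248 + 935}{-869 + J}\right) \left(J - 340\right) = \left(J + \frac{1183}{-869 + J}\right) \left(-340 + J\right) = \left(-340 + J\right) \left(J + \frac{1183}{-869 + J}\right)$)
$\frac{1}{c{\left(r{\left(-43 \right)},19 \right)} + s{\left(2883 \right)}} = \frac{1}{\frac{1}{-942 + 19} + \frac{-402220 + 2883^{3} - 1209 \cdot 2883^{2} + 296643 \cdot 2883}{-869 + 2883}} = \frac{1}{\frac{1}{-923} + \frac{-402220 + 23962599387 - 10048832001 + 855221769}{2014}} = \frac{1}{- \frac{1}{923} + \frac{-402220 + 23962599387 - 10048832001 + 855221769}{2014}} = \frac{1}{- \frac{1}{923} + \frac{1}{2014} \cdot 14768586935} = \frac{1}{- \frac{1}{923} + \frac{14768586935}{2014}} = \frac{1}{\frac{13631405738991}{1858922}} = \frac{1858922}{13631405738991}$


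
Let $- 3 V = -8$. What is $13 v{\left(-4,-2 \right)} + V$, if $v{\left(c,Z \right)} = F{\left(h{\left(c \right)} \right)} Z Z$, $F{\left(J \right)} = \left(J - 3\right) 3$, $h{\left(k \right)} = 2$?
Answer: $- \frac{460}{3} \approx -153.33$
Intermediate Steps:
$V = \frac{8}{3}$ ($V = \left(- \frac{1}{3}\right) \left(-8\right) = \frac{8}{3} \approx 2.6667$)
$F{\left(J \right)} = -9 + 3 J$ ($F{\left(J \right)} = \left(-3 + J\right) 3 = -9 + 3 J$)
$v{\left(c,Z \right)} = - 3 Z^{2}$ ($v{\left(c,Z \right)} = \left(-9 + 3 \cdot 2\right) Z Z = \left(-9 + 6\right) Z Z = - 3 Z Z = - 3 Z^{2}$)
$13 v{\left(-4,-2 \right)} + V = 13 \left(- 3 \left(-2\right)^{2}\right) + \frac{8}{3} = 13 \left(\left(-3\right) 4\right) + \frac{8}{3} = 13 \left(-12\right) + \frac{8}{3} = -156 + \frac{8}{3} = - \frac{460}{3}$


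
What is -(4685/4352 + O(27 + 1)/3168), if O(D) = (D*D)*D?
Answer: -3449287/430848 ≈ -8.0058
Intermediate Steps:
O(D) = D**3 (O(D) = D**2*D = D**3)
-(4685/4352 + O(27 + 1)/3168) = -(4685/4352 + (27 + 1)**3/3168) = -(4685*(1/4352) + 28**3*(1/3168)) = -(4685/4352 + 21952*(1/3168)) = -(4685/4352 + 686/99) = -1*3449287/430848 = -3449287/430848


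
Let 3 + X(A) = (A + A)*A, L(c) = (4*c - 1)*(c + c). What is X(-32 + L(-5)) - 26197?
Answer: 37168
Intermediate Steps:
L(c) = 2*c*(-1 + 4*c) (L(c) = (-1 + 4*c)*(2*c) = 2*c*(-1 + 4*c))
X(A) = -3 + 2*A² (X(A) = -3 + (A + A)*A = -3 + (2*A)*A = -3 + 2*A²)
X(-32 + L(-5)) - 26197 = (-3 + 2*(-32 + 2*(-5)*(-1 + 4*(-5)))²) - 26197 = (-3 + 2*(-32 + 2*(-5)*(-1 - 20))²) - 26197 = (-3 + 2*(-32 + 2*(-5)*(-21))²) - 26197 = (-3 + 2*(-32 + 210)²) - 26197 = (-3 + 2*178²) - 26197 = (-3 + 2*31684) - 26197 = (-3 + 63368) - 26197 = 63365 - 26197 = 37168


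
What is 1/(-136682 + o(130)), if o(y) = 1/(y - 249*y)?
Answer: -32240/4406627681 ≈ -7.3163e-6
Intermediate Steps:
o(y) = -1/(248*y) (o(y) = 1/(-248*y) = -1/(248*y))
1/(-136682 + o(130)) = 1/(-136682 - 1/248/130) = 1/(-136682 - 1/248*1/130) = 1/(-136682 - 1/32240) = 1/(-4406627681/32240) = -32240/4406627681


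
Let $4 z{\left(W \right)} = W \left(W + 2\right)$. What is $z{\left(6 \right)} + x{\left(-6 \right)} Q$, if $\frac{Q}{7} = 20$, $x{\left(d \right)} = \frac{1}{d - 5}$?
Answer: $- \frac{8}{11} \approx -0.72727$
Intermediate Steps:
$z{\left(W \right)} = \frac{W \left(2 + W\right)}{4}$ ($z{\left(W \right)} = \frac{W \left(W + 2\right)}{4} = \frac{W \left(2 + W\right)}{4}$)
$x{\left(d \right)} = \frac{1}{-5 + d}$
$Q = 140$ ($Q = 7 \cdot 20 = 140$)
$z{\left(6 \right)} + x{\left(-6 \right)} Q = \frac{1}{4} \cdot 6 \left(2 + 6\right) + \frac{1}{-5 - 6} \cdot 140 = \frac{1}{4} \cdot 6 \cdot 8 + \frac{1}{-11} \cdot 140 = 12 - \frac{140}{11} = - \frac{8}{11}$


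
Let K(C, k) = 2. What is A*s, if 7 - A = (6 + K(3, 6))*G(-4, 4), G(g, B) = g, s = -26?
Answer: -1014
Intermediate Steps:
A = 39 (A = 7 - (6 + 2)*(-4) = 7 - 8*(-4) = 7 - 1*(-32) = 7 + 32 = 39)
A*s = 39*(-26) = -1014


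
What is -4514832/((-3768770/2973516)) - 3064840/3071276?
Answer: 5153954873131544414/1446866606315 ≈ 3.5621e+6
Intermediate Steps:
-4514832/((-3768770/2973516)) - 3064840/3071276 = -4514832/((-3768770*1/2973516)) - 3064840*1/3071276 = -4514832/(-1884385/1486758) - 766210/767819 = -4514832*(-1486758/1884385) - 766210/767819 = 6712462594656/1884385 - 766210/767819 = 5153954873131544414/1446866606315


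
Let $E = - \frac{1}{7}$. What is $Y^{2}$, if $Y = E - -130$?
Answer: $\frac{826281}{49} \approx 16863.0$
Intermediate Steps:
$E = - \frac{1}{7}$ ($E = \left(-1\right) \frac{1}{7} = - \frac{1}{7} \approx -0.14286$)
$Y = \frac{909}{7}$ ($Y = - \frac{1}{7} - -130 = - \frac{1}{7} + 130 = \frac{909}{7} \approx 129.86$)
$Y^{2} = \left(\frac{909}{7}\right)^{2} = \frac{826281}{49}$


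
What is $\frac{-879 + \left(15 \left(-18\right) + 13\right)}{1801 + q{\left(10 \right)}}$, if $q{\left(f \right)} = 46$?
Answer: $- \frac{1136}{1847} \approx -0.61505$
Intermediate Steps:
$\frac{-879 + \left(15 \left(-18\right) + 13\right)}{1801 + q{\left(10 \right)}} = \frac{-879 + \left(15 \left(-18\right) + 13\right)}{1801 + 46} = \frac{-879 + \left(-270 + 13\right)}{1847} = \left(-879 - 257\right) \frac{1}{1847} = \left(-1136\right) \frac{1}{1847} = - \frac{1136}{1847}$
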